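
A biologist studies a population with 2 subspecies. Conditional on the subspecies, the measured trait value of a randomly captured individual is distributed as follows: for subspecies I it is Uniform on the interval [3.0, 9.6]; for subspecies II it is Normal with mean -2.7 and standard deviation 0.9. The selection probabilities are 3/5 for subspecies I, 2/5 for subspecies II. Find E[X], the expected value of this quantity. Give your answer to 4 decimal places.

2.7000

Component means — I: 6.3; II: -2.7.
E[X] = 0.6·6.3 + 0.4·-2.7 = 2.7.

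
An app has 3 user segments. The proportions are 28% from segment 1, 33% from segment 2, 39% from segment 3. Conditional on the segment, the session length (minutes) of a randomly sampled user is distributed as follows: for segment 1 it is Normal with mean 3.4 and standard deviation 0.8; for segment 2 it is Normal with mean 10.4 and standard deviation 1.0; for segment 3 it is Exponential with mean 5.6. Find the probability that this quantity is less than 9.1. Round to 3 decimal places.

Conditional on each segment, P(X < 9.1): 1: 1; 2: 0.0968005; 3: 0.803088.
By total probability, P(X < 9.1) = 0.28·1 + 0.33·0.0968005 + 0.39·0.803088 = 0.625149.

0.625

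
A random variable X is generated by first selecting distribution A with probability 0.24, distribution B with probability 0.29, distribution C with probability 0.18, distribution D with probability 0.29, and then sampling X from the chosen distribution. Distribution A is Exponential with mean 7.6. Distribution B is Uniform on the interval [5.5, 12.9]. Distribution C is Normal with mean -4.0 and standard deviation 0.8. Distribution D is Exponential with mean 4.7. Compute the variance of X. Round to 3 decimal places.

43.033

Per component, A: μ=7.6, E[X²]=115.52; B: μ=9.2, E[X²]=89.2033; C: μ=-4, E[X²]=16.64; D: μ=4.7, E[X²]=44.18.
E[X] = 0.24·7.6 + 0.29·9.2 + 0.18·-4 + 0.29·4.7 = 5.135.
E[X²] = 0.24·115.52 + 0.29·89.2033 + 0.18·16.64 + 0.29·44.18 = 69.4012.
Var(X) = E[X²] − (E[X])² = 69.4012 − 26.3682 = 43.0329.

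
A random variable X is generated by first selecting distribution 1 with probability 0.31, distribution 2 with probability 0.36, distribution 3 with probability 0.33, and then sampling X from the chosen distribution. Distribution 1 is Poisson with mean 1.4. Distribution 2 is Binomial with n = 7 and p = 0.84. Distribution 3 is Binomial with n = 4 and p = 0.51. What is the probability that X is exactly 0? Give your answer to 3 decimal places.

Conditional on each component, P(X = 0): 1: 0.246597; 2: 2.68435e-06; 3: 0.057648.
By total probability, P(X = 0) = 0.31·0.246597 + 0.36·2.68435e-06 + 0.33·0.057648 = 0.0954699.

0.095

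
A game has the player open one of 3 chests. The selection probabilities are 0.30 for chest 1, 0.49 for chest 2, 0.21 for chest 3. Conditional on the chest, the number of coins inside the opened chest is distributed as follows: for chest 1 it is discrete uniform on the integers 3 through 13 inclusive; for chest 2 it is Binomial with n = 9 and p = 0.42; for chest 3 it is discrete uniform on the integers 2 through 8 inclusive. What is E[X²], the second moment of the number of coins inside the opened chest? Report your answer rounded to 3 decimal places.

For each component E[X²] = Var + (mean)², giving 1: 74; 2: 16.4808; 3: 29.
Overall E[X²] = 0.3·74 + 0.49·16.4808 + 0.21·29 = 36.3656.

36.366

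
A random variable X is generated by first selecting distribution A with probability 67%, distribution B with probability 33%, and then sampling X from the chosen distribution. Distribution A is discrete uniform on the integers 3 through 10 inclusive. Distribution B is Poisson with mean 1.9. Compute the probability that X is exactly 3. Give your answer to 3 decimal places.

Conditional on each component, P(X = 3): A: 0.125; B: 0.170982.
By total probability, P(X = 3) = 0.67·0.125 + 0.33·0.170982 = 0.140174.

0.140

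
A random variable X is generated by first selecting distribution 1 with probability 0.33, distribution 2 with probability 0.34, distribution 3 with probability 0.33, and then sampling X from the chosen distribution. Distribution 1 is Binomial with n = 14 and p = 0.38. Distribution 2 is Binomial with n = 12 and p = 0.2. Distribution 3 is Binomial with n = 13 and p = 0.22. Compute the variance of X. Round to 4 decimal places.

4.1169

Per component, 1: μ=5.32, E[X²]=31.6008; 2: μ=2.4, E[X²]=7.68; 3: μ=2.86, E[X²]=10.4104.
E[X] = 0.33·5.32 + 0.34·2.4 + 0.33·2.86 = 3.5154.
E[X²] = 0.33·31.6008 + 0.34·7.68 + 0.33·10.4104 = 16.4749.
Var(X) = E[X²] − (E[X])² = 16.4749 − 12.358 = 4.11686.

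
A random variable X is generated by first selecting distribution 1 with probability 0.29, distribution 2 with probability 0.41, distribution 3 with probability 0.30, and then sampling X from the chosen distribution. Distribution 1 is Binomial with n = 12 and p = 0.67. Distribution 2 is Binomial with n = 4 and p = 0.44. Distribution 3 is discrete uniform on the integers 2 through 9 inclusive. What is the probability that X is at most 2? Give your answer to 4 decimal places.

0.3540

Conditional on each component, P(X ≤ 2): 1: 0.000496071; 2: 0.771707; 3: 0.125.
By total probability, P(X ≤ 2) = 0.29·0.000496071 + 0.41·0.771707 + 0.3·0.125 = 0.354044.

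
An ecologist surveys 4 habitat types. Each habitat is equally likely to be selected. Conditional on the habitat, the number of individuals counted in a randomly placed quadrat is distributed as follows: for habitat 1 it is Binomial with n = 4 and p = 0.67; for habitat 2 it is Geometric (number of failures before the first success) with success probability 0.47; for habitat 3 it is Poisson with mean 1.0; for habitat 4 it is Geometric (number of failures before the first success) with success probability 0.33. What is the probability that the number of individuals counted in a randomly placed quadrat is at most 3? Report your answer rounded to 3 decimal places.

0.875

Conditional on each habitat, P(X ≤ 3): 1: 0.798489; 2: 0.921095; 3: 0.981012; 4: 0.798489.
By total probability, P(X ≤ 3) = 0.25·0.798489 + 0.25·0.921095 + 0.25·0.981012 + 0.25·0.798489 = 0.874771.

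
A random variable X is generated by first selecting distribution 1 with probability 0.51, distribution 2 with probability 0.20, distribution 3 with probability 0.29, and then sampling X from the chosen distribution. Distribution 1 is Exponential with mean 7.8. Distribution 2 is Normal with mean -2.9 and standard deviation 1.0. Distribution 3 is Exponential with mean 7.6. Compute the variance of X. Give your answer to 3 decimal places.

Per component, 1: μ=7.8, E[X²]=121.68; 2: μ=-2.9, E[X²]=9.41; 3: μ=7.6, E[X²]=115.52.
E[X] = 0.51·7.8 + 0.2·-2.9 + 0.29·7.6 = 5.602.
E[X²] = 0.51·121.68 + 0.2·9.41 + 0.29·115.52 = 97.4396.
Var(X) = E[X²] − (E[X])² = 97.4396 − 31.3824 = 66.0572.

66.057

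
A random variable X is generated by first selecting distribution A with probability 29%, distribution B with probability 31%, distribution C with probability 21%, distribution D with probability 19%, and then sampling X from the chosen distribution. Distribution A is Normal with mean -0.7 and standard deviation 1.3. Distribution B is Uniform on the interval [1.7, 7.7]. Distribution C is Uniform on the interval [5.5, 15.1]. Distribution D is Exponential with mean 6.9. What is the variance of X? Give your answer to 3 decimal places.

28.040

Per component, A: μ=-0.7, E[X²]=2.18; B: μ=4.7, E[X²]=25.09; C: μ=10.3, E[X²]=113.77; D: μ=6.9, E[X²]=95.22.
E[X] = 0.29·-0.7 + 0.31·4.7 + 0.21·10.3 + 0.19·6.9 = 4.728.
E[X²] = 0.29·2.18 + 0.31·25.09 + 0.21·113.77 + 0.19·95.22 = 50.3936.
Var(X) = E[X²] − (E[X])² = 50.3936 − 22.354 = 28.0396.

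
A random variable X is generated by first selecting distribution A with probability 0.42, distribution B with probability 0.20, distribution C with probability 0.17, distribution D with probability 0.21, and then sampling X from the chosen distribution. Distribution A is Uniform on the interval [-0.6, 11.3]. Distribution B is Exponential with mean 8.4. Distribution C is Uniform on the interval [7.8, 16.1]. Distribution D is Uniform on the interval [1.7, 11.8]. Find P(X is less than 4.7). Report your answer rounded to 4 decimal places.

0.3351

Conditional on each component, P(X < 4.7): A: 0.445378; B: 0.428519; C: 0; D: 0.29703.
By total probability, P(X < 4.7) = 0.42·0.445378 + 0.2·0.428519 + 0.17·0 + 0.21·0.29703 = 0.335139.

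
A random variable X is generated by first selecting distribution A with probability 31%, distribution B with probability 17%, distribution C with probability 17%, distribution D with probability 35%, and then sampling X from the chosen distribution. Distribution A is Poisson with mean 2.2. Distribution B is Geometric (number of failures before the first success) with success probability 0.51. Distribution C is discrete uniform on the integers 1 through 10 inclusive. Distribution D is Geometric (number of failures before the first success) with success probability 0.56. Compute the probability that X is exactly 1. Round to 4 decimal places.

0.2213

Conditional on each component, P(X = 1): A: 0.243767; B: 0.2499; C: 0.1; D: 0.2464.
By total probability, P(X = 1) = 0.31·0.243767 + 0.17·0.2499 + 0.17·0.1 + 0.35·0.2464 = 0.221291.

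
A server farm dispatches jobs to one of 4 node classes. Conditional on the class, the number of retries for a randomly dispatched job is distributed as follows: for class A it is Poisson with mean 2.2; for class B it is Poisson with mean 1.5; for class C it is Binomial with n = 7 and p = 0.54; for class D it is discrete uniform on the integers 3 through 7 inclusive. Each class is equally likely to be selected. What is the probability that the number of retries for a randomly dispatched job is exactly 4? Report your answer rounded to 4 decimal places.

0.1612

Conditional on each class, P(X = 4): A: 0.108151; B: 0.0470665; C: 0.289679; D: 0.2.
By total probability, P(X = 4) = 0.25·0.108151 + 0.25·0.0470665 + 0.25·0.289679 + 0.25·0.2 = 0.161224.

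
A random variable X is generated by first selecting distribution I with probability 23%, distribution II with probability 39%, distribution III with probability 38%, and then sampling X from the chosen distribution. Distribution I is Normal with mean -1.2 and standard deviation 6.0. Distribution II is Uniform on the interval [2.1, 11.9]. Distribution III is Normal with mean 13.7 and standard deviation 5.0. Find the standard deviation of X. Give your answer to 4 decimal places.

Per component, I: μ=-1.2, E[X²]=37.44; II: μ=7, E[X²]=57.0033; III: μ=13.7, E[X²]=212.69.
E[X] = 0.23·-1.2 + 0.39·7 + 0.38·13.7 = 7.66.
E[X²] = 0.23·37.44 + 0.39·57.0033 + 0.38·212.69 = 111.665.
Var(X) = E[X²] − (E[X])² = 111.665 − 58.6756 = 52.9891.
SD(X) = √52.9891 = 7.27936.

7.2794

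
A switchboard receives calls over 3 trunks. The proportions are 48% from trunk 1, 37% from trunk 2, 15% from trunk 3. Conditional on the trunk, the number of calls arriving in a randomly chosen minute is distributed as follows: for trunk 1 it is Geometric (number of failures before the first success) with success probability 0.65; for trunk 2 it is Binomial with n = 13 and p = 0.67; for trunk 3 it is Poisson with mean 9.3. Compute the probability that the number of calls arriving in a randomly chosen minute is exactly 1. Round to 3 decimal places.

0.109

Conditional on each trunk, P(X = 1): 1: 0.2275; 2: 1.45273e-05; 3: 0.000850245.
By total probability, P(X = 1) = 0.48·0.2275 + 0.37·1.45273e-05 + 0.15·0.000850245 = 0.109333.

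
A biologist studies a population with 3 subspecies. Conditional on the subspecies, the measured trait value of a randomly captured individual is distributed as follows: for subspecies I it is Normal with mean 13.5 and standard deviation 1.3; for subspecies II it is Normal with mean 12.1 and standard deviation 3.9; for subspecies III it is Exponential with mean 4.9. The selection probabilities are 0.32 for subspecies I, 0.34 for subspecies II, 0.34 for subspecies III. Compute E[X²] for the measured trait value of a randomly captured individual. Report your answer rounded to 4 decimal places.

130.1384

For each component E[X²] = Var + (mean)², giving I: 183.94; II: 161.62; III: 48.02.
Overall E[X²] = 0.32·183.94 + 0.34·161.62 + 0.34·48.02 = 130.138.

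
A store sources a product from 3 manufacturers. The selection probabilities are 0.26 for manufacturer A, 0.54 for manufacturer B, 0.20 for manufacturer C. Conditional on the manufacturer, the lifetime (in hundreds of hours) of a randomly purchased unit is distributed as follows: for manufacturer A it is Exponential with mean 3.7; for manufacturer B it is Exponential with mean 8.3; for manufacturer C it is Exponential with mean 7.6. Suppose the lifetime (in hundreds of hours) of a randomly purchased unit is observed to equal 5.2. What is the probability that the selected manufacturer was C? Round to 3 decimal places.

Likelihoods f(5.2 | ·): A: 0.0662885; B: 0.0643923; C: 0.06638.
Posterior ∝ prior × likelihood. Numerator for C: 0.2·0.06638 = 0.013276.
Normalizing constant: 0.26·0.0662885 + 0.54·0.0643923 + 0.2·0.06638 = 0.0652829.
P(C | observation) = 0.013276 / 0.0652829 = 0.203361.

0.203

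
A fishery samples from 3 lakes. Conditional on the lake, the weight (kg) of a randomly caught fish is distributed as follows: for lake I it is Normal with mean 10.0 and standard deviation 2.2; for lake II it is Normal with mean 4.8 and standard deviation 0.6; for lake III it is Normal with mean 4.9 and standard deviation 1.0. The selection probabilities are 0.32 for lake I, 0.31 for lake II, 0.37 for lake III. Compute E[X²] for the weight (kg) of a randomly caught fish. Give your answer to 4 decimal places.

50.0565

For each component E[X²] = Var + (mean)², giving I: 104.84; II: 23.4; III: 25.01.
Overall E[X²] = 0.32·104.84 + 0.31·23.4 + 0.37·25.01 = 50.0565.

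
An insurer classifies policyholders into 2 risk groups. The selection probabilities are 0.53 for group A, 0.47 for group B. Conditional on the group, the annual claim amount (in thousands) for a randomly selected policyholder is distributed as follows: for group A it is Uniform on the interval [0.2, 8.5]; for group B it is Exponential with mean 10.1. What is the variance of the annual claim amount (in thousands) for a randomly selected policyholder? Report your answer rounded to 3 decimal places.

Per component, A: μ=4.35, E[X²]=24.6633; B: μ=10.1, E[X²]=204.02.
E[X] = 0.53·4.35 + 0.47·10.1 = 7.0525.
E[X²] = 0.53·24.6633 + 0.47·204.02 = 108.961.
Var(X) = E[X²] − (E[X])² = 108.961 − 49.7378 = 59.2232.

59.223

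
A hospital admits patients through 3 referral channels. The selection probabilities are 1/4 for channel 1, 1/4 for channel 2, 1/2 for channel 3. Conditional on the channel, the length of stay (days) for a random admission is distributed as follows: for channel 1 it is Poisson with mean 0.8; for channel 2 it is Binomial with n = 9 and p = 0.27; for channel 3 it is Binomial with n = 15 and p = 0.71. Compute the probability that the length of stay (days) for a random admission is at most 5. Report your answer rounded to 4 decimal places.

0.4976

Conditional on each channel, P(X ≤ 5): 1: 0.999816; 2: 0.98514; 3: 0.00276601.
By total probability, P(X ≤ 5) = 0.25·0.999816 + 0.25·0.98514 + 0.5·0.00276601 = 0.497622.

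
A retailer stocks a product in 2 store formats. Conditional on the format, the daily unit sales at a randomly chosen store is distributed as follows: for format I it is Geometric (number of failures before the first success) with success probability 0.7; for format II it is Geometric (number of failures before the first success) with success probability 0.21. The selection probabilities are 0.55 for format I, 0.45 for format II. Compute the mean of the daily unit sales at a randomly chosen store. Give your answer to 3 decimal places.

1.929

Component means — I: 0.428571; II: 3.7619.
E[X] = 0.55·0.428571 + 0.45·3.7619 = 1.92857.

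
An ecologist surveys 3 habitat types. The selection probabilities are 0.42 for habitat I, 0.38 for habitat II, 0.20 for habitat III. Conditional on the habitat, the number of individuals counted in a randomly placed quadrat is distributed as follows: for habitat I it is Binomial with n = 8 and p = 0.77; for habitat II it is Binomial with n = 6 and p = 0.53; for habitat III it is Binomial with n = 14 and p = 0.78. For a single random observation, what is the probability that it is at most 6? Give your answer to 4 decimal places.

Conditional on each habitat, P(X ≤ 6): I: 0.581134; II: 1; III: 0.00451818.
By total probability, P(X ≤ 6) = 0.42·0.581134 + 0.38·1 + 0.2·0.00451818 = 0.62498.

0.6250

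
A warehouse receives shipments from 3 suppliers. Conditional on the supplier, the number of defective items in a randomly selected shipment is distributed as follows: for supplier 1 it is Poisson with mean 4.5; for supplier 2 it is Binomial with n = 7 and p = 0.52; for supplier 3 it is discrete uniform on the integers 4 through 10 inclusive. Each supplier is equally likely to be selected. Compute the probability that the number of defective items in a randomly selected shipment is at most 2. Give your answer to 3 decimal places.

Conditional on each supplier, P(X ≤ 2): 1: 0.173578; 2: 0.195078; 3: 0.
By total probability, P(X ≤ 2) = 0.333333·0.173578 + 0.333333·0.195078 + 0.333333·0 = 0.122885.

0.123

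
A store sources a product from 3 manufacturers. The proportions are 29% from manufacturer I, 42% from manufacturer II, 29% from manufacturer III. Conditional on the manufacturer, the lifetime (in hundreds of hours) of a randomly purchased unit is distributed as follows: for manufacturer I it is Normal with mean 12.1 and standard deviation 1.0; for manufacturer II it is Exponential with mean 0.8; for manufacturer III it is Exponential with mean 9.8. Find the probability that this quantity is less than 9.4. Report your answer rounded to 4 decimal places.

Conditional on each manufacturer, P(X < 9.4): I: 0.00346697; II: 0.999992; III: 0.616794.
By total probability, P(X < 9.4) = 0.29·0.00346697 + 0.42·0.999992 + 0.29·0.616794 = 0.599872.

0.5999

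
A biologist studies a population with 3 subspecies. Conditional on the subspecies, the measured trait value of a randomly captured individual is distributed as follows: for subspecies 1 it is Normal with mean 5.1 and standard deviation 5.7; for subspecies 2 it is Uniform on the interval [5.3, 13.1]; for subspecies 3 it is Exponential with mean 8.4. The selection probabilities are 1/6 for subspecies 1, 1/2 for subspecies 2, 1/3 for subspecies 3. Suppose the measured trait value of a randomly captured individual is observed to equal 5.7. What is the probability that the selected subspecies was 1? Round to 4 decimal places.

Likelihoods f(5.7 | ·): 1: 0.0696032; 2: 0.128205; 3: 0.0603978.
Posterior ∝ prior × likelihood. Numerator for 1: 0.166667·0.0696032 = 0.0116005.
Normalizing constant: 0.166667·0.0696032 + 0.5·0.128205 + 0.333333·0.0603978 = 0.0958357.
P(1 | observation) = 0.0116005 / 0.0958357 = 0.121046.

0.1210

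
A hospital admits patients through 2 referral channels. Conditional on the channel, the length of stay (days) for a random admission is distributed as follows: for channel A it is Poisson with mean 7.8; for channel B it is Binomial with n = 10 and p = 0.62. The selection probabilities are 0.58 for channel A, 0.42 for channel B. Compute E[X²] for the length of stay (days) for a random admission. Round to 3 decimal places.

56.946

For each component E[X²] = Var + (mean)², giving A: 68.64; B: 40.796.
Overall E[X²] = 0.58·68.64 + 0.42·40.796 = 56.9455.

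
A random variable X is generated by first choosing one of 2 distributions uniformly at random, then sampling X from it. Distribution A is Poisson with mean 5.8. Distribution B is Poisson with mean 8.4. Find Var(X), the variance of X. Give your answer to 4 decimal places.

8.7900

Per component, A: μ=5.8, E[X²]=39.44; B: μ=8.4, E[X²]=78.96.
E[X] = 0.5·5.8 + 0.5·8.4 = 7.1.
E[X²] = 0.5·39.44 + 0.5·78.96 = 59.2.
Var(X) = E[X²] − (E[X])² = 59.2 − 50.41 = 8.79.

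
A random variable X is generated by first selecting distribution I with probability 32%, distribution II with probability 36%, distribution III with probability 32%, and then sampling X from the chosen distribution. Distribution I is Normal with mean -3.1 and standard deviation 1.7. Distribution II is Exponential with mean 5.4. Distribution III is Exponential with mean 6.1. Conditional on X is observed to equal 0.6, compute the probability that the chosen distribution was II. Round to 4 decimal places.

0.5222

Likelihoods f(0.6 | ·): I: 0.02197; II: 0.165711; III: 0.148577.
Posterior ∝ prior × likelihood. Numerator for II: 0.36·0.165711 = 0.059656.
Normalizing constant: 0.32·0.02197 + 0.36·0.165711 + 0.32·0.148577 = 0.114231.
P(II | observation) = 0.059656 / 0.114231 = 0.522239.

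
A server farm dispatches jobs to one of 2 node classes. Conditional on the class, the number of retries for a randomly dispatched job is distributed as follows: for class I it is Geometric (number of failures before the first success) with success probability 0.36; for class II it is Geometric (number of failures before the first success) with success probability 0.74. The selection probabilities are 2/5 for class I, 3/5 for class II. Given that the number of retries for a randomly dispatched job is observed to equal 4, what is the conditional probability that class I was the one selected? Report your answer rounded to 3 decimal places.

0.923

Likelihoods P(X=4 | ·): I: 0.060398; II: 0.00338162.
Posterior ∝ prior × likelihood. Numerator for I: 0.4·0.060398 = 0.0241592.
Normalizing constant: 0.4·0.060398 + 0.6·0.00338162 = 0.0261882.
P(I | observation) = 0.0241592 / 0.0261882 = 0.922523.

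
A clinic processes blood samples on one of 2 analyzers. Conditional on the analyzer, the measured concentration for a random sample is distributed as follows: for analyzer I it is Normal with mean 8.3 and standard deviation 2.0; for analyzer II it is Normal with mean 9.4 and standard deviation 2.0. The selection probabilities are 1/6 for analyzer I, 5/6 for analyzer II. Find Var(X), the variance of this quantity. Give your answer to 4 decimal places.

4.1681

Per component, I: μ=8.3, E[X²]=72.89; II: μ=9.4, E[X²]=92.36.
E[X] = 0.166667·8.3 + 0.833333·9.4 = 9.21667.
E[X²] = 0.166667·72.89 + 0.833333·92.36 = 89.115.
Var(X) = E[X²] − (E[X])² = 89.115 − 84.9469 = 4.16806.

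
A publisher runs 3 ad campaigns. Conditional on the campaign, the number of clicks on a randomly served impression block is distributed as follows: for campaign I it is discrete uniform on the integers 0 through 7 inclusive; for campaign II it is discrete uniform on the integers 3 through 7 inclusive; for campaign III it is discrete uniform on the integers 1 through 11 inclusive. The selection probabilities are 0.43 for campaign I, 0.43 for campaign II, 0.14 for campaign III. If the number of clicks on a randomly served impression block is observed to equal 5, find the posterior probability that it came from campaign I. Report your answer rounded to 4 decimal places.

Likelihoods P(X=5 | ·): I: 0.125; II: 0.2; III: 0.0909091.
Posterior ∝ prior × likelihood. Numerator for I: 0.43·0.125 = 0.05375.
Normalizing constant: 0.43·0.125 + 0.43·0.2 + 0.14·0.0909091 = 0.152477.
P(I | observation) = 0.05375 / 0.152477 = 0.352512.

0.3525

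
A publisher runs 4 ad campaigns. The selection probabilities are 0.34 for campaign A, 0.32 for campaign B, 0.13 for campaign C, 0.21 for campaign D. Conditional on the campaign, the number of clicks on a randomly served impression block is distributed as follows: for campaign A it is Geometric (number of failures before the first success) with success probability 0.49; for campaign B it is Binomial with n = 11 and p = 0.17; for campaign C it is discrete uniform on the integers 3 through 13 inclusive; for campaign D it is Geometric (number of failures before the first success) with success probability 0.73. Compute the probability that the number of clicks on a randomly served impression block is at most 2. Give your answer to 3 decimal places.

0.730

Conditional on each campaign, P(X ≤ 2): A: 0.867349; B: 0.716075; C: 0; D: 0.980317.
By total probability, P(X ≤ 2) = 0.34·0.867349 + 0.32·0.716075 + 0.13·0 + 0.21·0.980317 = 0.729909.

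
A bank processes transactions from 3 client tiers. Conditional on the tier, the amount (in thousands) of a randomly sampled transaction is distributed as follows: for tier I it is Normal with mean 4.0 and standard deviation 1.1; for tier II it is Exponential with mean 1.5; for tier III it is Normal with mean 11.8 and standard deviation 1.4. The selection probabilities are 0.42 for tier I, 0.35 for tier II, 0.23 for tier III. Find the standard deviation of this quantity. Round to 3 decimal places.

Per component, I: μ=4, E[X²]=17.21; II: μ=1.5, E[X²]=4.5; III: μ=11.8, E[X²]=141.2.
E[X] = 0.42·4 + 0.35·1.5 + 0.23·11.8 = 4.919.
E[X²] = 0.42·17.21 + 0.35·4.5 + 0.23·141.2 = 41.2792.
Var(X) = E[X²] − (E[X])² = 41.2792 − 24.1966 = 17.0826.
SD(X) = √17.0826 = 4.13311.

4.133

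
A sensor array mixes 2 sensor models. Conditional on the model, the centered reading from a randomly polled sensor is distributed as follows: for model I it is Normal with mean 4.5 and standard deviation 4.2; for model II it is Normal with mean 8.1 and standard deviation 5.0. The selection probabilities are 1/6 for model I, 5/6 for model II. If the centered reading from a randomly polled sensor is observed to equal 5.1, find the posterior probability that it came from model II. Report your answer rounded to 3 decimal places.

Likelihoods f(5.1 | ·): I: 0.0940219; II: 0.0666449.
Posterior ∝ prior × likelihood. Numerator for II: 0.833333·0.0666449 = 0.0555374.
Normalizing constant: 0.166667·0.0940219 + 0.833333·0.0666449 = 0.0712078.
P(II | observation) = 0.0555374 / 0.0712078 = 0.779935.

0.780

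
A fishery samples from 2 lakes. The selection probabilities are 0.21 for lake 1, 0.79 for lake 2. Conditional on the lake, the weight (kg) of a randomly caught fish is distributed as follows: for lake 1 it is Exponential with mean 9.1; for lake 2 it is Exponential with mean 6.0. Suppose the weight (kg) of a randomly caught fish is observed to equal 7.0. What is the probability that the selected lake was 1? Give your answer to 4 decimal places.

0.2069

Likelihoods f(7.0 | ·): 1: 0.0509197; 2: 0.0519005.
Posterior ∝ prior × likelihood. Numerator for 1: 0.21·0.0509197 = 0.0106931.
Normalizing constant: 0.21·0.0509197 + 0.79·0.0519005 = 0.0516946.
P(1 | observation) = 0.0106931 / 0.0516946 = 0.206852.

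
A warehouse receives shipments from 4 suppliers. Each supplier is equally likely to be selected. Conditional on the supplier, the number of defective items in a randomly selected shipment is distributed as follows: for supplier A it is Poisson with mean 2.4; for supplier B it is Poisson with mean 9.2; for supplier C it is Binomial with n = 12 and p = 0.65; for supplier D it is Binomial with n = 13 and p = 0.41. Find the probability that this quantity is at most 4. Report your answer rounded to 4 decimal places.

Conditional on each supplier, P(X ≤ 4): A: 0.904131; B: 0.0485796; C: 0.0255075; D: 0.32585.
By total probability, P(X ≤ 4) = 0.25·0.904131 + 0.25·0.0485796 + 0.25·0.0255075 + 0.25·0.32585 = 0.326017.

0.3260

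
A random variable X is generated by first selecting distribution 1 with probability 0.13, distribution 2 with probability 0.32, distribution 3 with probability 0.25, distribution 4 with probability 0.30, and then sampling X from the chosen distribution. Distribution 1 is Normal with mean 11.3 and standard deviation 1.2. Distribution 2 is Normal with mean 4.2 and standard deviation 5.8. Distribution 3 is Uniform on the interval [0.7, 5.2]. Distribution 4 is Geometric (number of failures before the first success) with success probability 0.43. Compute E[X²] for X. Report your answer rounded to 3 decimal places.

For each component E[X²] = Var + (mean)², giving 1: 129.13; 2: 51.28; 3: 10.39; 4: 4.83991.
Overall E[X²] = 0.13·129.13 + 0.32·51.28 + 0.25·10.39 + 0.3·4.83991 = 37.246.

37.246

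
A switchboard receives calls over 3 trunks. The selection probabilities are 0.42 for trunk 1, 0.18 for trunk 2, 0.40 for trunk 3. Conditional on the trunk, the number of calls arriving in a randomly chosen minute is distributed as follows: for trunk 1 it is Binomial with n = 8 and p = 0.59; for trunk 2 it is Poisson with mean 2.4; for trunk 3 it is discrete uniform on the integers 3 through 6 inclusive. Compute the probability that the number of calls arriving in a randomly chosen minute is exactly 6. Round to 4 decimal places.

Conditional on each trunk, P(X = 6): 1: 0.198535; 2: 0.0240784; 3: 0.25.
By total probability, P(X = 6) = 0.42·0.198535 + 0.18·0.0240784 + 0.4·0.25 = 0.187719.

0.1877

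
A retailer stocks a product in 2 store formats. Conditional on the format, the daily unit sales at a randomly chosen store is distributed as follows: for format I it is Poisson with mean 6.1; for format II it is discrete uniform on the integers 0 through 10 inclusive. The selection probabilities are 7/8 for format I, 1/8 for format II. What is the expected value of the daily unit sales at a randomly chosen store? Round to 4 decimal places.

Component means — I: 6.1; II: 5.
E[X] = 0.875·6.1 + 0.125·5 = 5.9625.

5.9625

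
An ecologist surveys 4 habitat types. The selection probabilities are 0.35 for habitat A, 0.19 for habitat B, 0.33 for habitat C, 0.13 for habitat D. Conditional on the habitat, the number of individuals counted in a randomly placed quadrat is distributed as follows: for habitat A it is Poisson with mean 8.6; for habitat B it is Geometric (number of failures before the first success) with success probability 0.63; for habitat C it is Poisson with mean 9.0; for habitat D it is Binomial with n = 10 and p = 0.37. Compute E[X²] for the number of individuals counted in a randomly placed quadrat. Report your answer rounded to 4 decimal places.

For each component E[X²] = Var + (mean)², giving A: 82.56; B: 1.27715; C: 90; D: 16.021.
Overall E[X²] = 0.35·82.56 + 0.19·1.27715 + 0.33·90 + 0.13·16.021 = 60.9214.

60.9214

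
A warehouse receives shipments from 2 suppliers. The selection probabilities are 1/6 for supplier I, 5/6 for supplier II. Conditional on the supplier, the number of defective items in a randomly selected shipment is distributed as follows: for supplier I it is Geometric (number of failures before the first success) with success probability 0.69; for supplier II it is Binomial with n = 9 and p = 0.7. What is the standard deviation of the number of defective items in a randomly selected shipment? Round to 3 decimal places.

2.537

Per component, I: μ=0.449275, E[X²]=0.852972; II: μ=6.3, E[X²]=41.58.
E[X] = 0.166667·0.449275 + 0.833333·6.3 = 5.32488.
E[X²] = 0.166667·0.852972 + 0.833333·41.58 = 34.7922.
Var(X) = E[X²] − (E[X])² = 34.7922 − 28.3543 = 6.43782.
SD(X) = √6.43782 = 2.53729.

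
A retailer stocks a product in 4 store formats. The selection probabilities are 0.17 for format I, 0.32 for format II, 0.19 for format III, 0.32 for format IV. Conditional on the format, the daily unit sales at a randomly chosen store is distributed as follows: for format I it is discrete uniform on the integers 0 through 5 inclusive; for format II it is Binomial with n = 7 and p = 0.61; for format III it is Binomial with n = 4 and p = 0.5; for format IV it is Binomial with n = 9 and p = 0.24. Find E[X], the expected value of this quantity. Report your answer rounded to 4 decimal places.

Component means — I: 2.5; II: 4.27; III: 2; IV: 2.16.
E[X] = 0.17·2.5 + 0.32·4.27 + 0.19·2 + 0.32·2.16 = 2.8626.

2.8626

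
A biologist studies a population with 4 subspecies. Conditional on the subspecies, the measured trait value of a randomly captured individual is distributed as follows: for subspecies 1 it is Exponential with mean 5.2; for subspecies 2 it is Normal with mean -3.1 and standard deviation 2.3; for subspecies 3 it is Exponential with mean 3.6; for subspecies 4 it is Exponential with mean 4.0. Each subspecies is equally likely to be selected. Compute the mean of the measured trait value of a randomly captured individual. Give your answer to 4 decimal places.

Component means — 1: 5.2; 2: -3.1; 3: 3.6; 4: 4.
E[X] = 0.25·5.2 + 0.25·-3.1 + 0.25·3.6 + 0.25·4 = 2.425.

2.4250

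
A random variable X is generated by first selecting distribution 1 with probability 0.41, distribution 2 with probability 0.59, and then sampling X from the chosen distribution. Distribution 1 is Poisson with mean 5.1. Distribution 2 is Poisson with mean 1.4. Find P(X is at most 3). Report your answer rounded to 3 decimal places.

Conditional on each component, P(X ≤ 3): 1: 0.251268; 2: 0.946275.
By total probability, P(X ≤ 3) = 0.41·0.251268 + 0.59·0.946275 = 0.661322.

0.661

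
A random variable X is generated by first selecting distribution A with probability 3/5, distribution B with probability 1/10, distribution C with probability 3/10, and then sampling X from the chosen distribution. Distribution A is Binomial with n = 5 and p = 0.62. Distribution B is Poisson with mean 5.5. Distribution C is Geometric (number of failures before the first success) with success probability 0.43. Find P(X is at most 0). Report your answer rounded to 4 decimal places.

0.1342

Conditional on each component, P(X ≤ 0): A: 0.00792352; B: 0.00408677; C: 0.43.
By total probability, P(X ≤ 0) = 0.6·0.00792352 + 0.1·0.00408677 + 0.3·0.43 = 0.134163.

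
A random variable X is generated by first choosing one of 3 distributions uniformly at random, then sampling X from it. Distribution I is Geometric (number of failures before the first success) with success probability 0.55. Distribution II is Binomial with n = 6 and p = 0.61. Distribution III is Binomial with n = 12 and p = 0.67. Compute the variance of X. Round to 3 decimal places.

10.680

Per component, I: μ=0.818182, E[X²]=2.15702; II: μ=3.66, E[X²]=14.823; III: μ=8.04, E[X²]=67.2948.
E[X] = 0.333333·0.818182 + 0.333333·3.66 + 0.333333·8.04 = 4.17273.
E[X²] = 0.333333·2.15702 + 0.333333·14.823 + 0.333333·67.2948 = 28.0916.
Var(X) = E[X²] − (E[X])² = 28.0916 − 17.4117 = 10.68.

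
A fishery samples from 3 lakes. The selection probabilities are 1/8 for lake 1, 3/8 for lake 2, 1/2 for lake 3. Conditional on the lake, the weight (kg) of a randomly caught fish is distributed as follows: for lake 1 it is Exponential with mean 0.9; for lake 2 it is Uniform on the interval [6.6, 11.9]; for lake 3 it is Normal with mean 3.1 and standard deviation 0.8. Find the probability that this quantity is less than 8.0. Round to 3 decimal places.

Conditional on each lake, P(X < 8.0): 1: 0.999862; 2: 0.264151; 3: 1.
By total probability, P(X < 8.0) = 0.125·0.999862 + 0.375·0.264151 + 0.5·1 = 0.724039.

0.724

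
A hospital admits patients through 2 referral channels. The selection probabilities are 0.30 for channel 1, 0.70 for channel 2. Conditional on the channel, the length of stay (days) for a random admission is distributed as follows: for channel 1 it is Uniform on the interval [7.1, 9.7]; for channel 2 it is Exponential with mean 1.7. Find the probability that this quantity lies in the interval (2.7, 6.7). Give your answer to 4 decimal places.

Conditional on each channel, P(2.7 < X < 6.7): 1: 0; 2: 0.18486.
By total probability, P(2.7 < X < 6.7) = 0.3·0 + 0.7·0.18486 = 0.129402.

0.1294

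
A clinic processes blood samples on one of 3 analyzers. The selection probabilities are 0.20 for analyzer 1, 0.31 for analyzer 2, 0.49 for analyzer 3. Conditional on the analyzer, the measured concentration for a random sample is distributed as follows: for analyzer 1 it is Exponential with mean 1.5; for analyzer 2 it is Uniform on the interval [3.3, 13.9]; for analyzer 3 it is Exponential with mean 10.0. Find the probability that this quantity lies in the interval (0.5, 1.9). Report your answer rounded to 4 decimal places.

0.1478

Conditional on each analyzer, P(0.5 < X < 1.9): 1: 0.434762; 2: 0; 3: 0.12427.
By total probability, P(0.5 < X < 1.9) = 0.2·0.434762 + 0.31·0 + 0.49·0.12427 = 0.147845.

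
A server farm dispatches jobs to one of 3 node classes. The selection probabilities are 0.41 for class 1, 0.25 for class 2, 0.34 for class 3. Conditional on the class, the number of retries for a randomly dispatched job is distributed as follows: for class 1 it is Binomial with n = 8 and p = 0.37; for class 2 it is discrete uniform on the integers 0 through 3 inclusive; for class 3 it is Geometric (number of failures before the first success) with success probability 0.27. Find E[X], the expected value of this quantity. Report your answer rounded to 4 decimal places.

2.5079

Component means — 1: 2.96; 2: 1.5; 3: 2.7037.
E[X] = 0.41·2.96 + 0.25·1.5 + 0.34·2.7037 = 2.50786.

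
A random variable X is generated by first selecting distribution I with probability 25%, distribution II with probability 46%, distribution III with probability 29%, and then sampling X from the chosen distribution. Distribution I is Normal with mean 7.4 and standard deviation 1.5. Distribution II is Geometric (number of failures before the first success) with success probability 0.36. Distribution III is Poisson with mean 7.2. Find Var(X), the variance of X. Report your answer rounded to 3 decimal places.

12.482

Per component, I: μ=7.4, E[X²]=57.01; II: μ=1.77778, E[X²]=8.09877; III: μ=7.2, E[X²]=59.04.
E[X] = 0.25·7.4 + 0.46·1.77778 + 0.29·7.2 = 4.75578.
E[X²] = 0.25·57.01 + 0.46·8.09877 + 0.29·59.04 = 35.0995.
Var(X) = E[X²] − (E[X])² = 35.0995 − 22.6174 = 12.4821.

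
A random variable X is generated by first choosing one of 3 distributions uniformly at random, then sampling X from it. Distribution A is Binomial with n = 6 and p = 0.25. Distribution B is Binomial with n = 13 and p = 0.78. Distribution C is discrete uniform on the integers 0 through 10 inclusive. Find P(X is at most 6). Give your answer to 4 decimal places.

Conditional on each component, P(X ≤ 6): A: 1; B: 0.0120368; C: 0.636364.
By total probability, P(X ≤ 6) = 0.333333·1 + 0.333333·0.0120368 + 0.333333·0.636364 = 0.549467.

0.5495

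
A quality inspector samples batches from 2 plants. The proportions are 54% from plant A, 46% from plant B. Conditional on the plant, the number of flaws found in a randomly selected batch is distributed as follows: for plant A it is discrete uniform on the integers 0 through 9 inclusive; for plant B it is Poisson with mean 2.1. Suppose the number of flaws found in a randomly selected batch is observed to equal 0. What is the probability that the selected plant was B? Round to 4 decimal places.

Likelihoods P(X=0 | ·): A: 0.1; B: 0.122456.
Posterior ∝ prior × likelihood. Numerator for B: 0.46·0.122456 = 0.05633.
Normalizing constant: 0.54·0.1 + 0.46·0.122456 = 0.11033.
P(B | observation) = 0.05633 / 0.11033 = 0.510559.

0.5106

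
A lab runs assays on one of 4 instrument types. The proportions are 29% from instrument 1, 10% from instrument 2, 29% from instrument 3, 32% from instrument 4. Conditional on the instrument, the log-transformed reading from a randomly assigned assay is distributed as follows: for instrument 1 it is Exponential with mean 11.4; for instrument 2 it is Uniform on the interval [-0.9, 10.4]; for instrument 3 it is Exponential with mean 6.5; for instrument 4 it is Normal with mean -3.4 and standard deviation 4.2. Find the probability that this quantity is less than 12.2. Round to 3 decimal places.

0.856

Conditional on each instrument, P(X < 12.2): 1: 0.657052; 2: 1; 3: 0.84694; 4: 0.999898.
By total probability, P(X < 12.2) = 0.29·0.657052 + 0.1·1 + 0.29·0.84694 + 0.32·0.999898 = 0.856125.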